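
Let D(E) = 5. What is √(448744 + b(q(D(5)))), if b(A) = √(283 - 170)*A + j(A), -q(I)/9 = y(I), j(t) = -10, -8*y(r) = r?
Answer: √(7179744 + 90*√113)/4 ≈ 669.92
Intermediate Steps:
y(r) = -r/8
q(I) = 9*I/8 (q(I) = -(-9)*I/8 = 9*I/8)
b(A) = -10 + A*√113 (b(A) = √(283 - 170)*A - 10 = √113*A - 10 = A*√113 - 10 = -10 + A*√113)
√(448744 + b(q(D(5)))) = √(448744 + (-10 + ((9/8)*5)*√113)) = √(448744 + (-10 + 45*√113/8)) = √(448734 + 45*√113/8)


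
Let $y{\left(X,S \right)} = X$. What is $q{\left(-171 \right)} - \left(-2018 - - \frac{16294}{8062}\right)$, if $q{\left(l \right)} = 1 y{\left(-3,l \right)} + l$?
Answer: $\frac{7425017}{4031} \approx 1842.0$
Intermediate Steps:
$q{\left(l \right)} = -3 + l$ ($q{\left(l \right)} = 1 \left(-3\right) + l = -3 + l$)
$q{\left(-171 \right)} - \left(-2018 - - \frac{16294}{8062}\right) = \left(-3 - 171\right) - \left(-2018 - - \frac{16294}{8062}\right) = -174 - \left(-2018 - \left(-16294\right) \frac{1}{8062}\right) = -174 - \left(-2018 - - \frac{8147}{4031}\right) = -174 - \left(-2018 + \frac{8147}{4031}\right) = -174 - - \frac{8126411}{4031} = -174 + \frac{8126411}{4031} = \frac{7425017}{4031}$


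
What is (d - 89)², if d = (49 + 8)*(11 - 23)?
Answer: 597529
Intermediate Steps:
d = -684 (d = 57*(-12) = -684)
(d - 89)² = (-684 - 89)² = (-773)² = 597529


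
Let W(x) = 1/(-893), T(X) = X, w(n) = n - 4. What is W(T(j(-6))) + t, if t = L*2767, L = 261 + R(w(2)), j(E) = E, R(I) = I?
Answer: 639971128/893 ≈ 7.1665e+5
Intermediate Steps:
w(n) = -4 + n
L = 259 (L = 261 + (-4 + 2) = 261 - 2 = 259)
W(x) = -1/893
t = 716653 (t = 259*2767 = 716653)
W(T(j(-6))) + t = -1/893 + 716653 = 639971128/893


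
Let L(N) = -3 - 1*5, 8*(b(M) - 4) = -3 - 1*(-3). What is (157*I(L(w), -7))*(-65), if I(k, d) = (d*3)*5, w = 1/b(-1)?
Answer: 1071525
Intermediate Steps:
b(M) = 4 (b(M) = 4 + (-3 - 1*(-3))/8 = 4 + (-3 + 3)/8 = 4 + (⅛)*0 = 4 + 0 = 4)
w = ¼ (w = 1/4 = ¼ ≈ 0.25000)
L(N) = -8 (L(N) = -3 - 5 = -8)
I(k, d) = 15*d (I(k, d) = (3*d)*5 = 15*d)
(157*I(L(w), -7))*(-65) = (157*(15*(-7)))*(-65) = (157*(-105))*(-65) = -16485*(-65) = 1071525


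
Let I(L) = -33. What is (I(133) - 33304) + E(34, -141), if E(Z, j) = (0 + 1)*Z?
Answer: -33303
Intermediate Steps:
E(Z, j) = Z (E(Z, j) = 1*Z = Z)
(I(133) - 33304) + E(34, -141) = (-33 - 33304) + 34 = -33337 + 34 = -33303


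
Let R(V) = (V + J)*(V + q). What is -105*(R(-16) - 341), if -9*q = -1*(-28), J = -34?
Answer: -193585/3 ≈ -64528.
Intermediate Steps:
q = -28/9 (q = -(-1)*(-28)/9 = -⅑*28 = -28/9 ≈ -3.1111)
R(V) = (-34 + V)*(-28/9 + V) (R(V) = (V - 34)*(V - 28/9) = (-34 + V)*(-28/9 + V))
-105*(R(-16) - 341) = -105*((952/9 + (-16)² - 334/9*(-16)) - 341) = -105*((952/9 + 256 + 5344/9) - 341) = -105*(8600/9 - 341) = -105*5531/9 = -193585/3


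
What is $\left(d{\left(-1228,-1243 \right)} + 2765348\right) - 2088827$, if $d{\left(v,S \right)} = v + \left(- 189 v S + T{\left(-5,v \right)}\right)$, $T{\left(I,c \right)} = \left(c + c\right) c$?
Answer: $-284799095$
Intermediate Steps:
$T{\left(I,c \right)} = 2 c^{2}$ ($T{\left(I,c \right)} = 2 c c = 2 c^{2}$)
$d{\left(v,S \right)} = v + 2 v^{2} - 189 S v$ ($d{\left(v,S \right)} = v + \left(- 189 v S + 2 v^{2}\right) = v - \left(- 2 v^{2} + 189 S v\right) = v + 2 v^{2} - 189 S v$)
$\left(d{\left(-1228,-1243 \right)} + 2765348\right) - 2088827 = \left(- 1228 \left(1 - -234927 + 2 \left(-1228\right)\right) + 2765348\right) - 2088827 = \left(- 1228 \left(1 + 234927 - 2456\right) + 2765348\right) - 2088827 = \left(\left(-1228\right) 232472 + 2765348\right) - 2088827 = \left(-285475616 + 2765348\right) - 2088827 = -282710268 - 2088827 = -284799095$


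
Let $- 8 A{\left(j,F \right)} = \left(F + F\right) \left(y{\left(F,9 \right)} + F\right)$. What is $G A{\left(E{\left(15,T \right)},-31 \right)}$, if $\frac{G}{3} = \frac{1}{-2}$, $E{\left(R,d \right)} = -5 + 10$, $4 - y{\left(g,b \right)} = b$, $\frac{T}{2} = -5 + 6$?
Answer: $\frac{837}{2} \approx 418.5$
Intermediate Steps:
$T = 2$ ($T = 2 \left(-5 + 6\right) = 2 \cdot 1 = 2$)
$y{\left(g,b \right)} = 4 - b$
$E{\left(R,d \right)} = 5$
$A{\left(j,F \right)} = - \frac{F \left(-5 + F\right)}{4}$ ($A{\left(j,F \right)} = - \frac{\left(F + F\right) \left(\left(4 - 9\right) + F\right)}{8} = - \frac{2 F \left(\left(4 - 9\right) + F\right)}{8} = - \frac{2 F \left(-5 + F\right)}{8} = - \frac{F \left(-5 + F\right)}{4}$)
$G = - \frac{3}{2}$ ($G = \frac{3}{-2} = 3 \left(- \frac{1}{2}\right) = - \frac{3}{2} \approx -1.5$)
$G A{\left(E{\left(15,T \right)},-31 \right)} = - \frac{3 \cdot \frac{1}{4} \left(-31\right) \left(5 - -31\right)}{2} = - \frac{3 \cdot \frac{1}{4} \left(-31\right) \left(5 + 31\right)}{2} = - \frac{3 \cdot \frac{1}{4} \left(-31\right) 36}{2} = \left(- \frac{3}{2}\right) \left(-279\right) = \frac{837}{2}$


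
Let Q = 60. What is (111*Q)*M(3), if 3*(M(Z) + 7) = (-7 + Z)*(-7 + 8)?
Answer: -55500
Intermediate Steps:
M(Z) = -28/3 + Z/3 (M(Z) = -7 + ((-7 + Z)*(-7 + 8))/3 = -7 + ((-7 + Z)*1)/3 = -7 + (-7 + Z)/3 = -7 + (-7/3 + Z/3) = -28/3 + Z/3)
(111*Q)*M(3) = (111*60)*(-28/3 + (⅓)*3) = 6660*(-28/3 + 1) = 6660*(-25/3) = -55500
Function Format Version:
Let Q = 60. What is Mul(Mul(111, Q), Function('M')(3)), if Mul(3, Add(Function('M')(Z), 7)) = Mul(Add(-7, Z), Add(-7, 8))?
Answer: -55500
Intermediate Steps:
Function('M')(Z) = Add(Rational(-28, 3), Mul(Rational(1, 3), Z)) (Function('M')(Z) = Add(-7, Mul(Rational(1, 3), Mul(Add(-7, Z), Add(-7, 8)))) = Add(-7, Mul(Rational(1, 3), Mul(Add(-7, Z), 1))) = Add(-7, Mul(Rational(1, 3), Add(-7, Z))) = Add(-7, Add(Rational(-7, 3), Mul(Rational(1, 3), Z))) = Add(Rational(-28, 3), Mul(Rational(1, 3), Z)))
Mul(Mul(111, Q), Function('M')(3)) = Mul(Mul(111, 60), Add(Rational(-28, 3), Mul(Rational(1, 3), 3))) = Mul(6660, Add(Rational(-28, 3), 1)) = Mul(6660, Rational(-25, 3)) = -55500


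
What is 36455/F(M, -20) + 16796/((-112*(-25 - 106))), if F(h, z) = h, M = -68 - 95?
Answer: -133032503/597884 ≈ -222.51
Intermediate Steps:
M = -163
36455/F(M, -20) + 16796/((-112*(-25 - 106))) = 36455/(-163) + 16796/((-112*(-25 - 106))) = 36455*(-1/163) + 16796/((-112*(-131))) = -36455/163 + 16796/14672 = -36455/163 + 16796*(1/14672) = -36455/163 + 4199/3668 = -133032503/597884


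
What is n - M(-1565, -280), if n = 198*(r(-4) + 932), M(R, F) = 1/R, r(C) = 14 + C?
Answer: 291897541/1565 ≈ 1.8652e+5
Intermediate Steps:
n = 186516 (n = 198*((14 - 4) + 932) = 198*(10 + 932) = 198*942 = 186516)
n - M(-1565, -280) = 186516 - 1/(-1565) = 186516 - 1*(-1/1565) = 186516 + 1/1565 = 291897541/1565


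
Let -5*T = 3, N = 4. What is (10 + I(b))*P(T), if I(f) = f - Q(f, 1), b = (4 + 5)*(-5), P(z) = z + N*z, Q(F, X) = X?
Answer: 108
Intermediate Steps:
T = -3/5 (T = -1/5*3 = -3/5 ≈ -0.60000)
P(z) = 5*z (P(z) = z + 4*z = 5*z)
b = -45 (b = 9*(-5) = -45)
I(f) = -1 + f (I(f) = f - 1*1 = f - 1 = -1 + f)
(10 + I(b))*P(T) = (10 + (-1 - 45))*(5*(-3/5)) = (10 - 46)*(-3) = -36*(-3) = 108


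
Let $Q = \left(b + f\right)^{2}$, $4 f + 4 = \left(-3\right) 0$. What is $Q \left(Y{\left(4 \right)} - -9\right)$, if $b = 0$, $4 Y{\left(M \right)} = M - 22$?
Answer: $\frac{9}{2} \approx 4.5$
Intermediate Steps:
$f = -1$ ($f = -1 + \frac{\left(-3\right) 0}{4} = -1 + \frac{1}{4} \cdot 0 = -1 + 0 = -1$)
$Y{\left(M \right)} = - \frac{11}{2} + \frac{M}{4}$ ($Y{\left(M \right)} = \frac{M - 22}{4} = \frac{-22 + M}{4} = - \frac{11}{2} + \frac{M}{4}$)
$Q = 1$ ($Q = \left(0 - 1\right)^{2} = \left(-1\right)^{2} = 1$)
$Q \left(Y{\left(4 \right)} - -9\right) = 1 \left(\left(- \frac{11}{2} + \frac{1}{4} \cdot 4\right) - -9\right) = 1 \left(\left(- \frac{11}{2} + 1\right) + 9\right) = 1 \left(- \frac{9}{2} + 9\right) = 1 \cdot \frac{9}{2} = \frac{9}{2}$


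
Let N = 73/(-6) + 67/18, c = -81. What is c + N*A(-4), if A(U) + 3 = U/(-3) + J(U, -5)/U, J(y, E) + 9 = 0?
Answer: -2320/27 ≈ -85.926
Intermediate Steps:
J(y, E) = -9 (J(y, E) = -9 + 0 = -9)
N = -76/9 (N = 73*(-1/6) + 67*(1/18) = -73/6 + 67/18 = -76/9 ≈ -8.4444)
A(U) = -3 - 9/U - U/3 (A(U) = -3 + (U/(-3) - 9/U) = -3 + (U*(-1/3) - 9/U) = -3 + (-U/3 - 9/U) = -3 + (-9/U - U/3) = -3 - 9/U - U/3)
c + N*A(-4) = -81 - 76*(-3 - 9/(-4) - 1/3*(-4))/9 = -81 - 76*(-3 - 9*(-1/4) + 4/3)/9 = -81 - 76*(-3 + 9/4 + 4/3)/9 = -81 - 76/9*7/12 = -81 - 133/27 = -2320/27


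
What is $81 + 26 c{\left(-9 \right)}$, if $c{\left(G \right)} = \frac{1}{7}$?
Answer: $\frac{593}{7} \approx 84.714$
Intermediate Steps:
$c{\left(G \right)} = \frac{1}{7}$
$81 + 26 c{\left(-9 \right)} = 81 + 26 \cdot \frac{1}{7} = 81 + \frac{26}{7} = \frac{593}{7}$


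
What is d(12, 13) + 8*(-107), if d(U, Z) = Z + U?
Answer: -831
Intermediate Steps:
d(U, Z) = U + Z
d(12, 13) + 8*(-107) = (12 + 13) + 8*(-107) = 25 - 856 = -831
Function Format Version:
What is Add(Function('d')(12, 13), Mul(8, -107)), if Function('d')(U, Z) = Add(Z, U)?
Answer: -831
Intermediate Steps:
Function('d')(U, Z) = Add(U, Z)
Add(Function('d')(12, 13), Mul(8, -107)) = Add(Add(12, 13), Mul(8, -107)) = Add(25, -856) = -831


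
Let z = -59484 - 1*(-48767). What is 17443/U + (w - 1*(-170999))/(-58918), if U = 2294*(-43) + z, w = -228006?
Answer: 5206521839/6443213562 ≈ 0.80806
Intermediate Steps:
z = -10717 (z = -59484 + 48767 = -10717)
U = -109359 (U = 2294*(-43) - 10717 = -98642 - 10717 = -109359)
17443/U + (w - 1*(-170999))/(-58918) = 17443/(-109359) + (-228006 - 1*(-170999))/(-58918) = 17443*(-1/109359) + (-228006 + 170999)*(-1/58918) = -17443/109359 - 57007*(-1/58918) = -17443/109359 + 57007/58918 = 5206521839/6443213562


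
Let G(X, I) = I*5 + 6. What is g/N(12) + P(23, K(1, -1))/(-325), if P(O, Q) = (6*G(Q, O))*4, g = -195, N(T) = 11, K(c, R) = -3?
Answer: -95319/3575 ≈ -26.663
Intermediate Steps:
G(X, I) = 6 + 5*I (G(X, I) = 5*I + 6 = 6 + 5*I)
P(O, Q) = 144 + 120*O (P(O, Q) = (6*(6 + 5*O))*4 = (36 + 30*O)*4 = 144 + 120*O)
g/N(12) + P(23, K(1, -1))/(-325) = -195/11 + (144 + 120*23)/(-325) = -195*1/11 + (144 + 2760)*(-1/325) = -195/11 + 2904*(-1/325) = -195/11 - 2904/325 = -95319/3575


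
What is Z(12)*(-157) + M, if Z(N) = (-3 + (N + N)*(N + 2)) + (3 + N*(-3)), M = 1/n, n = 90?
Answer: -4238999/90 ≈ -47100.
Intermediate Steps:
M = 1/90 ≈ 0.011111
Z(N) = -3*N + 2*N*(2 + N) (Z(N) = (-3 + (2*N)*(2 + N)) + (3 - 3*N) = (-3 + 2*N*(2 + N)) + (3 - 3*N) = -3*N + 2*N*(2 + N))
Z(12)*(-157) + M = (12*(1 + 2*12))*(-157) + 1/90 = (12*(1 + 24))*(-157) + 1/90 = (12*25)*(-157) + 1/90 = 300*(-157) + 1/90 = -47100 + 1/90 = -4238999/90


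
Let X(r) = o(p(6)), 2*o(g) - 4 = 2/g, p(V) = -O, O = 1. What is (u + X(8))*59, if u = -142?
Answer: -8319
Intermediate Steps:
p(V) = -1 (p(V) = -1*1 = -1)
o(g) = 2 + 1/g (o(g) = 2 + (2/g)/2 = 2 + 1/g)
X(r) = 1 (X(r) = 2 + 1/(-1) = 2 - 1 = 1)
(u + X(8))*59 = (-142 + 1)*59 = -141*59 = -8319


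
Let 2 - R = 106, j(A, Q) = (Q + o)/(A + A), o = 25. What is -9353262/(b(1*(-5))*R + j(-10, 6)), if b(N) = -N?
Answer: 62355080/3477 ≈ 17934.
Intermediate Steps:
j(A, Q) = (25 + Q)/(2*A) (j(A, Q) = (Q + 25)/(A + A) = (25 + Q)/((2*A)) = (25 + Q)*(1/(2*A)) = (25 + Q)/(2*A))
R = -104 (R = 2 - 1*106 = 2 - 106 = -104)
-9353262/(b(1*(-5))*R + j(-10, 6)) = -9353262/(-(-5)*(-104) + (½)*(25 + 6)/(-10)) = -9353262/(-1*(-5)*(-104) + (½)*(-⅒)*31) = -9353262/(5*(-104) - 31/20) = -9353262/(-520 - 31/20) = -9353262/(-10431/20) = -9353262*(-20/10431) = 62355080/3477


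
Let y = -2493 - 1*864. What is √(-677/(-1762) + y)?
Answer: I*√10421097034/1762 ≈ 57.936*I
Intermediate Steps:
y = -3357 (y = -2493 - 864 = -3357)
√(-677/(-1762) + y) = √(-677/(-1762) - 3357) = √(-677*(-1/1762) - 3357) = √(677/1762 - 3357) = √(-5914357/1762) = I*√10421097034/1762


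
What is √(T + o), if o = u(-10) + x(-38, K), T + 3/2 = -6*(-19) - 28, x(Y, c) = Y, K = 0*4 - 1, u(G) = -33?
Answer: 3*√6/2 ≈ 3.6742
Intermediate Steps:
K = -1 (K = 0 - 1 = -1)
T = 169/2 (T = -3/2 + (-6*(-19) - 28) = -3/2 + (114 - 28) = -3/2 + 86 = 169/2 ≈ 84.500)
o = -71 (o = -33 - 38 = -71)
√(T + o) = √(169/2 - 71) = √(27/2) = 3*√6/2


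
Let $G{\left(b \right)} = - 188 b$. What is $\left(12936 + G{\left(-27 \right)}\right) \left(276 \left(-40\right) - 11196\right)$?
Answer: $-400514832$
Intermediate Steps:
$\left(12936 + G{\left(-27 \right)}\right) \left(276 \left(-40\right) - 11196\right) = \left(12936 - -5076\right) \left(276 \left(-40\right) - 11196\right) = \left(12936 + 5076\right) \left(-11040 - 11196\right) = 18012 \left(-22236\right) = -400514832$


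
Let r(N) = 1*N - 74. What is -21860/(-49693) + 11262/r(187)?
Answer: 562112746/5615309 ≈ 100.10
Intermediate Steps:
r(N) = -74 + N (r(N) = N - 74 = -74 + N)
-21860/(-49693) + 11262/r(187) = -21860/(-49693) + 11262/(-74 + 187) = -21860*(-1/49693) + 11262/113 = 21860/49693 + 11262*(1/113) = 21860/49693 + 11262/113 = 562112746/5615309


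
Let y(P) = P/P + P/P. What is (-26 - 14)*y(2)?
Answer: -80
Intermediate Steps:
y(P) = 2 (y(P) = 1 + 1 = 2)
(-26 - 14)*y(2) = (-26 - 14)*2 = -40*2 = -80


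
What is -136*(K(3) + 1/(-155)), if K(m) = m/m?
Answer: -20944/155 ≈ -135.12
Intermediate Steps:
K(m) = 1
-136*(K(3) + 1/(-155)) = -136*(1 + 1/(-155)) = -136*(1 - 1/155) = -136*154/155 = -20944/155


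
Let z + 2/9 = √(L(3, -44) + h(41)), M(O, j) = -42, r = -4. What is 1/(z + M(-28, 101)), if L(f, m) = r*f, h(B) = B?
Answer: -3420/142051 - 81*√29/142051 ≈ -0.027147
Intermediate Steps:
L(f, m) = -4*f
z = -2/9 + √29 (z = -2/9 + √(-4*3 + 41) = -2/9 + √(-12 + 41) = -2/9 + √29 ≈ 5.1629)
1/(z + M(-28, 101)) = 1/((-2/9 + √29) - 42) = 1/(-380/9 + √29)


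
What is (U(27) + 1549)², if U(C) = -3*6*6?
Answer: 2076481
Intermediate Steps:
U(C) = -108 (U(C) = -18*6 = -108)
(U(27) + 1549)² = (-108 + 1549)² = 1441² = 2076481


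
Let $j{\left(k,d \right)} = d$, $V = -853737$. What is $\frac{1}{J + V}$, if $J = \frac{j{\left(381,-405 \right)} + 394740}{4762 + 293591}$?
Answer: $- \frac{99451}{84904866942} \approx -1.1713 \cdot 10^{-6}$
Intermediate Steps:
$J = \frac{131445}{99451}$ ($J = \frac{-405 + 394740}{4762 + 293591} = \frac{394335}{298353} = 394335 \cdot \frac{1}{298353} = \frac{131445}{99451} \approx 1.3217$)
$\frac{1}{J + V} = \frac{1}{\frac{131445}{99451} - 853737} = \frac{1}{- \frac{84904866942}{99451}} = - \frac{99451}{84904866942}$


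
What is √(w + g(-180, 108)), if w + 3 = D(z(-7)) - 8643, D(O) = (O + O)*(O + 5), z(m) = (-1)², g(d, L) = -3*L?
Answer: I*√8958 ≈ 94.647*I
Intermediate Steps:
z(m) = 1
D(O) = 2*O*(5 + O) (D(O) = (2*O)*(5 + O) = 2*O*(5 + O))
w = -8634 (w = -3 + (2*1*(5 + 1) - 8643) = -3 + (2*1*6 - 8643) = -3 + (12 - 8643) = -3 - 8631 = -8634)
√(w + g(-180, 108)) = √(-8634 - 3*108) = √(-8634 - 324) = √(-8958) = I*√8958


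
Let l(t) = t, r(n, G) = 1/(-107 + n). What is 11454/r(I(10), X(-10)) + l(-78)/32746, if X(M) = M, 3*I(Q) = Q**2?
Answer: -13815177233/16373 ≈ -8.4378e+5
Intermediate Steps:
I(Q) = Q**2/3
11454/r(I(10), X(-10)) + l(-78)/32746 = 11454/(1/(-107 + (1/3)*10**2)) - 78/32746 = 11454/(1/(-107 + (1/3)*100)) - 78*1/32746 = 11454/(1/(-107 + 100/3)) - 39/16373 = 11454/(1/(-221/3)) - 39/16373 = 11454/(-3/221) - 39/16373 = 11454*(-221/3) - 39/16373 = -843778 - 39/16373 = -13815177233/16373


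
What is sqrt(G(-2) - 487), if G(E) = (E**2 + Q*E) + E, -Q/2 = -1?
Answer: I*sqrt(489) ≈ 22.113*I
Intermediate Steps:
Q = 2 (Q = -2*(-1) = 2)
G(E) = E**2 + 3*E (G(E) = (E**2 + 2*E) + E = E**2 + 3*E)
sqrt(G(-2) - 487) = sqrt(-2*(3 - 2) - 487) = sqrt(-2*1 - 487) = sqrt(-2 - 487) = sqrt(-489) = I*sqrt(489)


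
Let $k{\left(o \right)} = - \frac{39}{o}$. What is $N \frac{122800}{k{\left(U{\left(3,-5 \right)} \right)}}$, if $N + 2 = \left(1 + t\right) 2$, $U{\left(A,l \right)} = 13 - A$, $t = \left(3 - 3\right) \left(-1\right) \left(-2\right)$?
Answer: $0$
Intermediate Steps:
$t = 0$ ($t = 0 \left(-1\right) \left(-2\right) = 0 \left(-2\right) = 0$)
$N = 0$ ($N = -2 + \left(1 + 0\right) 2 = -2 + 1 \cdot 2 = -2 + 2 = 0$)
$N \frac{122800}{k{\left(U{\left(3,-5 \right)} \right)}} = 0 \frac{122800}{\left(-39\right) \frac{1}{13 - 3}} = 0 \frac{122800}{\left(-39\right) \frac{1}{10}} = 0 \frac{122800}{- \frac{39}{10}} = 0 \cdot 122800 \left(- \frac{10}{39}\right) = 0 \left(- \frac{1228000}{39}\right) = 0$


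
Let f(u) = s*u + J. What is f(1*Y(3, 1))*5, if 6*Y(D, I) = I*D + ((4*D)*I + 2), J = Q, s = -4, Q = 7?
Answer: -65/3 ≈ -21.667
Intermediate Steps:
J = 7
Y(D, I) = ⅓ + 5*D*I/6 (Y(D, I) = (I*D + ((4*D)*I + 2))/6 = (D*I + (4*D*I + 2))/6 = (D*I + (2 + 4*D*I))/6 = (2 + 5*D*I)/6 = ⅓ + 5*D*I/6)
f(u) = 7 - 4*u (f(u) = -4*u + 7 = 7 - 4*u)
f(1*Y(3, 1))*5 = (7 - 4*(⅓ + (⅚)*3*1))*5 = (7 - 4*(⅓ + 5/2))*5 = (7 - 4*17/6)*5 = (7 - 34/3)*5 = -13/3*5 = -65/3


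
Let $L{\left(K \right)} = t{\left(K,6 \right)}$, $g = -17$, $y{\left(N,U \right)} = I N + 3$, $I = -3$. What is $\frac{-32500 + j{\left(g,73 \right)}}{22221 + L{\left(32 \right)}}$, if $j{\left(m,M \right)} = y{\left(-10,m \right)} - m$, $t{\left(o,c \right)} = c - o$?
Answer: $- \frac{6490}{4439} \approx -1.462$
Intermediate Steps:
$y{\left(N,U \right)} = 3 - 3 N$ ($y{\left(N,U \right)} = - 3 N + 3 = 3 - 3 N$)
$j{\left(m,M \right)} = 33 - m$ ($j{\left(m,M \right)} = \left(3 - -30\right) - m = \left(3 + 30\right) - m = 33 - m$)
$L{\left(K \right)} = 6 - K$
$\frac{-32500 + j{\left(g,73 \right)}}{22221 + L{\left(32 \right)}} = \frac{-32500 + \left(33 - -17\right)}{22221 + \left(6 - 32\right)} = \frac{-32500 + \left(33 + 17\right)}{22221 + \left(6 - 32\right)} = \frac{-32500 + 50}{22221 - 26} = - \frac{32450}{22195} = \left(-32450\right) \frac{1}{22195} = - \frac{6490}{4439}$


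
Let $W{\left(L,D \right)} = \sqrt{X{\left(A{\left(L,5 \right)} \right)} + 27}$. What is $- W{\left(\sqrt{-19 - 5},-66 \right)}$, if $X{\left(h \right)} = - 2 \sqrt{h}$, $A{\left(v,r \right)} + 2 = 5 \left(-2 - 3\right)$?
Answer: $- \sqrt{27 - 6 i \sqrt{3}} \approx -5.2882 + 0.98259 i$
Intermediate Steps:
$A{\left(v,r \right)} = -27$ ($A{\left(v,r \right)} = -2 + 5 \left(-2 - 3\right) = -2 + 5 \left(-5\right) = -2 - 25 = -27$)
$W{\left(L,D \right)} = \sqrt{27 - 6 i \sqrt{3}}$ ($W{\left(L,D \right)} = \sqrt{- 2 \sqrt{-27} + 27} = \sqrt{- 2 \cdot 3 i \sqrt{3} + 27} = \sqrt{- 6 i \sqrt{3} + 27} = \sqrt{27 - 6 i \sqrt{3}}$)
$- W{\left(\sqrt{-19 - 5},-66 \right)} = - \sqrt{27 - 6 i \sqrt{3}}$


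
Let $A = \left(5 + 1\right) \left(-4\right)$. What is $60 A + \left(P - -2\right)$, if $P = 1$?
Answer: $-1437$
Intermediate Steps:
$A = -24$ ($A = 6 \left(-4\right) = -24$)
$60 A + \left(P - -2\right) = 60 \left(-24\right) + \left(1 - -2\right) = -1440 + \left(1 + 2\right) = -1440 + 3 = -1437$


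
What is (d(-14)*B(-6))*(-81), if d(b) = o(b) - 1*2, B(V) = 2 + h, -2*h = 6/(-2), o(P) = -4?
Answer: 1701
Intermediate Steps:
h = 3/2 (h = -3/(-2) = -3*(-1)/2 = -½*(-3) = 3/2 ≈ 1.5000)
B(V) = 7/2 (B(V) = 2 + 3/2 = 7/2)
d(b) = -6 (d(b) = -4 - 1*2 = -4 - 2 = -6)
(d(-14)*B(-6))*(-81) = -6*7/2*(-81) = -21*(-81) = 1701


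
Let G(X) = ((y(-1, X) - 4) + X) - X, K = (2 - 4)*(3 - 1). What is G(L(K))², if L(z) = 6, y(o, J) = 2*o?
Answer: 36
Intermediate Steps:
K = -4 (K = -2*2 = -4)
G(X) = -6 (G(X) = ((2*(-1) - 4) + X) - X = ((-2 - 4) + X) - X = (-6 + X) - X = -6)
G(L(K))² = (-6)² = 36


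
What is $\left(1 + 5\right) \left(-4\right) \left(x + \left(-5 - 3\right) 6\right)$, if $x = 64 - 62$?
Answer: $1104$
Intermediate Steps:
$x = 2$ ($x = 64 - 62 = 2$)
$\left(1 + 5\right) \left(-4\right) \left(x + \left(-5 - 3\right) 6\right) = \left(1 + 5\right) \left(-4\right) \left(2 + \left(-5 - 3\right) 6\right) = 6 \left(-4\right) \left(2 - 48\right) = - 24 \left(2 - 48\right) = \left(-24\right) \left(-46\right) = 1104$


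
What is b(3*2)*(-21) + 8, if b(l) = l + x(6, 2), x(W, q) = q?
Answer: -160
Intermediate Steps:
b(l) = 2 + l (b(l) = l + 2 = 2 + l)
b(3*2)*(-21) + 8 = (2 + 3*2)*(-21) + 8 = (2 + 6)*(-21) + 8 = 8*(-21) + 8 = -168 + 8 = -160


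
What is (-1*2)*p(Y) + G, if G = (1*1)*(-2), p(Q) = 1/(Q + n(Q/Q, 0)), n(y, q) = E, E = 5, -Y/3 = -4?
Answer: -36/17 ≈ -2.1176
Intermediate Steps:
Y = 12 (Y = -3*(-4) = 12)
n(y, q) = 5
p(Q) = 1/(5 + Q) (p(Q) = 1/(Q + 5) = 1/(5 + Q))
G = -2 (G = 1*(-2) = -2)
(-1*2)*p(Y) + G = (-1*2)/(5 + 12) - 2 = -2/17 - 2 = -36/17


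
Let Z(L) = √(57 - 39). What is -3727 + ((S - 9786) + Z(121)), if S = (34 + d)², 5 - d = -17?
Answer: -10377 + 3*√2 ≈ -10373.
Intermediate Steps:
d = 22 (d = 5 - 1*(-17) = 5 + 17 = 22)
Z(L) = 3*√2 (Z(L) = √18 = 3*√2)
S = 3136 (S = (34 + 22)² = 56² = 3136)
-3727 + ((S - 9786) + Z(121)) = -3727 + ((3136 - 9786) + 3*√2) = -3727 + (-6650 + 3*√2) = -10377 + 3*√2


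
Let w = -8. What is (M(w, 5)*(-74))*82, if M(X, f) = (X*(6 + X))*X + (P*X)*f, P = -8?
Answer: -1165056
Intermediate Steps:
M(X, f) = X**2*(6 + X) - 8*X*f (M(X, f) = (X*(6 + X))*X + (-8*X)*f = X**2*(6 + X) - 8*X*f)
(M(w, 5)*(-74))*82 = (-8*((-8)**2 - 8*5 + 6*(-8))*(-74))*82 = (-8*(64 - 40 - 48)*(-74))*82 = (-8*(-24)*(-74))*82 = (192*(-74))*82 = -14208*82 = -1165056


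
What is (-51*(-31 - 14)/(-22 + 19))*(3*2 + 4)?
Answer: -7650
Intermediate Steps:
(-51*(-31 - 14)/(-22 + 19))*(3*2 + 4) = (-(-2295)/(-3))*(6 + 4) = -(-2295)*(-1)/3*10 = -51*15*10 = -765*10 = -7650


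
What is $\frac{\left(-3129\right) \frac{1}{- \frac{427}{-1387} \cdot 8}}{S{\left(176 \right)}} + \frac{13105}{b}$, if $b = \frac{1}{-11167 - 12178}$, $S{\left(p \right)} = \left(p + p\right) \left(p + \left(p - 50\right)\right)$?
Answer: $- \frac{15870855298271189}{51876352} \approx -3.0594 \cdot 10^{8}$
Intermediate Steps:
$S{\left(p \right)} = 2 p \left(-50 + 2 p\right)$ ($S{\left(p \right)} = 2 p \left(p + \left(-50 + p\right)\right) = 2 p \left(-50 + 2 p\right)$)
$b = - \frac{1}{23345}$ ($b = \frac{1}{-11167 - 12178} = \frac{1}{-23345} = - \frac{1}{23345} \approx -4.2836 \cdot 10^{-5}$)
$\frac{\left(-3129\right) \frac{1}{- \frac{427}{-1387} \cdot 8}}{S{\left(176 \right)}} + \frac{13105}{b} = \frac{\left(-3129\right) \frac{1}{- \frac{427}{-1387} \cdot 8}}{4 \cdot 176 \left(-25 + 176\right)} + \frac{13105}{- \frac{1}{23345}} = \frac{\left(-3129\right) \frac{1}{\left(-427\right) \left(- \frac{1}{1387}\right) 8}}{4 \cdot 176 \cdot 151} + 13105 \left(-23345\right) = \frac{\left(-3129\right) \frac{1}{\frac{427}{1387} \cdot 8}}{106304} - 305936225 = - \frac{3129}{\frac{3416}{1387}} \cdot \frac{1}{106304} - 305936225 = \left(-3129\right) \frac{1387}{3416} \cdot \frac{1}{106304} - 305936225 = \left(- \frac{619989}{488}\right) \frac{1}{106304} - 305936225 = - \frac{619989}{51876352} - 305936225 = - \frac{15870855298271189}{51876352}$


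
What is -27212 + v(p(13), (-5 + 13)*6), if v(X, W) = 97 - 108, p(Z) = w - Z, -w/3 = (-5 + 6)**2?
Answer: -27223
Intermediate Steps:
w = -3 (w = -3*(-5 + 6)**2 = -3*1**2 = -3*1 = -3)
p(Z) = -3 - Z
v(X, W) = -11
-27212 + v(p(13), (-5 + 13)*6) = -27212 - 11 = -27223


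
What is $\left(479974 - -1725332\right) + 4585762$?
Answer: $6791068$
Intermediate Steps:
$\left(479974 - -1725332\right) + 4585762 = \left(479974 + 1725332\right) + 4585762 = 2205306 + 4585762 = 6791068$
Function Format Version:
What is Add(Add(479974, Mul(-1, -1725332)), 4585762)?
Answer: 6791068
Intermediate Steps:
Add(Add(479974, Mul(-1, -1725332)), 4585762) = Add(Add(479974, 1725332), 4585762) = Add(2205306, 4585762) = 6791068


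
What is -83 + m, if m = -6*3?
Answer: -101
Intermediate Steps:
m = -18
-83 + m = -83 - 18 = -101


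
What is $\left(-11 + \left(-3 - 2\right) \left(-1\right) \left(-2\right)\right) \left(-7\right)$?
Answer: $147$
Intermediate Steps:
$\left(-11 + \left(-3 - 2\right) \left(-1\right) \left(-2\right)\right) \left(-7\right) = \left(-11 + \left(-5\right) \left(-1\right) \left(-2\right)\right) \left(-7\right) = \left(-11 + 5 \left(-2\right)\right) \left(-7\right) = \left(-11 - 10\right) \left(-7\right) = \left(-21\right) \left(-7\right) = 147$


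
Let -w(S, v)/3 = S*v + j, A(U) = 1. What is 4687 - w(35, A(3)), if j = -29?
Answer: 4705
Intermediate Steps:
w(S, v) = 87 - 3*S*v (w(S, v) = -3*(S*v - 29) = -3*(-29 + S*v) = 87 - 3*S*v)
4687 - w(35, A(3)) = 4687 - (87 - 3*35*1) = 4687 - (87 - 105) = 4687 - 1*(-18) = 4687 + 18 = 4705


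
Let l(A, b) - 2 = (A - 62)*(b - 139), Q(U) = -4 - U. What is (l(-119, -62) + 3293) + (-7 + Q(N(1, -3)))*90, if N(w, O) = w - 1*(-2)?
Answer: 38416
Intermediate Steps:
N(w, O) = 2 + w (N(w, O) = w + 2 = 2 + w)
l(A, b) = 2 + (-139 + b)*(-62 + A) (l(A, b) = 2 + (A - 62)*(b - 139) = 2 + (-62 + A)*(-139 + b) = 2 + (-139 + b)*(-62 + A))
(l(-119, -62) + 3293) + (-7 + Q(N(1, -3)))*90 = ((8620 - 139*(-119) - 62*(-62) - 119*(-62)) + 3293) + (-7 + (-4 - (2 + 1)))*90 = ((8620 + 16541 + 3844 + 7378) + 3293) + (-7 + (-4 - 1*3))*90 = (36383 + 3293) + (-7 + (-4 - 3))*90 = 39676 + (-7 - 7)*90 = 39676 - 14*90 = 39676 - 1260 = 38416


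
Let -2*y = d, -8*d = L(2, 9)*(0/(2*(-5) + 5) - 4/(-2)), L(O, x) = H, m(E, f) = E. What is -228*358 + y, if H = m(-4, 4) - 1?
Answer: -652997/8 ≈ -81625.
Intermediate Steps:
H = -5 (H = -4 - 1 = -5)
L(O, x) = -5
d = 5/4 (d = -(-5)*(0/(2*(-5) + 5) - 4/(-2))/8 = -(-5)*(0/(-10 + 5) - 4*(-½))/8 = -(-5)*(0/(-5) + 2)/8 = -(-5)*(0*(-⅕) + 2)/8 = -(-5)*(0 + 2)/8 = -(-5)*2/8 = -⅛*(-10) = 5/4 ≈ 1.2500)
y = -5/8 (y = -½*5/4 = -5/8 ≈ -0.62500)
-228*358 + y = -228*358 - 5/8 = -81624 - 5/8 = -652997/8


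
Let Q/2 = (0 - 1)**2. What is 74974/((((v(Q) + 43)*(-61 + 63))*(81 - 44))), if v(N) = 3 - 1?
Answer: 37487/1665 ≈ 22.515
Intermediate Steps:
Q = 2 (Q = 2*(0 - 1)**2 = 2*(-1)**2 = 2*1 = 2)
v(N) = 2
74974/((((v(Q) + 43)*(-61 + 63))*(81 - 44))) = 74974/((((2 + 43)*(-61 + 63))*(81 - 44))) = 74974/(((45*2)*37)) = 74974/((90*37)) = 74974/3330 = 74974*(1/3330) = 37487/1665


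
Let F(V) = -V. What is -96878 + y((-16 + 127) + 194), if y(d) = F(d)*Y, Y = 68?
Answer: -117618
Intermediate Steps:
y(d) = -68*d (y(d) = -d*68 = -68*d)
-96878 + y((-16 + 127) + 194) = -96878 - 68*((-16 + 127) + 194) = -96878 - 68*(111 + 194) = -96878 - 68*305 = -96878 - 20740 = -117618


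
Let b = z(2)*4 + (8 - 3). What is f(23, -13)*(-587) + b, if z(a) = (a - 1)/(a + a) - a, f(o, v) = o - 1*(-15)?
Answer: -22308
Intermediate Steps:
f(o, v) = 15 + o (f(o, v) = o + 15 = 15 + o)
z(a) = -a + (-1 + a)/(2*a) (z(a) = (-1 + a)/((2*a)) - a = (-1 + a)*(1/(2*a)) - a = (-1 + a)/(2*a) - a = -a + (-1 + a)/(2*a))
b = -2 (b = (½ - 1*2 - ½/2)*4 + (8 - 3) = (½ - 2 - ½*½)*4 + 5 = (½ - 2 - ¼)*4 + 5 = -7/4*4 + 5 = -7 + 5 = -2)
f(23, -13)*(-587) + b = (15 + 23)*(-587) - 2 = 38*(-587) - 2 = -22306 - 2 = -22308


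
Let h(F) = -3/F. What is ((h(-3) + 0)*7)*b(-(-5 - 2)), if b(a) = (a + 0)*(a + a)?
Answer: 686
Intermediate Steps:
b(a) = 2*a**2 (b(a) = a*(2*a) = 2*a**2)
((h(-3) + 0)*7)*b(-(-5 - 2)) = ((-3/(-3) + 0)*7)*(2*(-(-5 - 2))**2) = ((-3*(-1/3) + 0)*7)*(2*(-1*(-7))**2) = ((1 + 0)*7)*(2*7**2) = (1*7)*(2*49) = 7*98 = 686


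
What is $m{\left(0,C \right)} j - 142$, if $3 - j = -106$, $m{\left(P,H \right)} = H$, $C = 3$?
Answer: $185$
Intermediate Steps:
$j = 109$ ($j = 3 - -106 = 3 + 106 = 109$)
$m{\left(0,C \right)} j - 142 = 3 \cdot 109 - 142 = 327 - 142 = 185$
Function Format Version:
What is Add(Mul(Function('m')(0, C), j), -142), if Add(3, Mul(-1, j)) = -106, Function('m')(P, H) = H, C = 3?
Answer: 185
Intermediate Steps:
j = 109 (j = Add(3, Mul(-1, -106)) = Add(3, 106) = 109)
Add(Mul(Function('m')(0, C), j), -142) = Add(Mul(3, 109), -142) = Add(327, -142) = 185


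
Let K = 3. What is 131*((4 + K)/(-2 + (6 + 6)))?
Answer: 917/10 ≈ 91.700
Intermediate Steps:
131*((4 + K)/(-2 + (6 + 6))) = 131*((4 + 3)/(-2 + (6 + 6))) = 131*(7/(-2 + 12)) = 131*(7/10) = 917/10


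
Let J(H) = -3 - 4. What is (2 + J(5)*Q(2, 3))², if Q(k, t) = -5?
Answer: 1369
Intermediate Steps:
J(H) = -7
(2 + J(5)*Q(2, 3))² = (2 - 7*(-5))² = (2 + 35)² = 37² = 1369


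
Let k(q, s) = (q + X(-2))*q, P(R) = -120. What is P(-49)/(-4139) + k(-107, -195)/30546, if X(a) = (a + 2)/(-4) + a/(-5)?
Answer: 254378909/632149470 ≈ 0.40240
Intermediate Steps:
X(a) = -1/2 - 9*a/20 (X(a) = (2 + a)*(-1/4) + a*(-1/5) = (-1/2 - a/4) - a/5 = -1/2 - 9*a/20)
k(q, s) = q*(2/5 + q) (k(q, s) = (q + (-1/2 - 9/20*(-2)))*q = (q + (-1/2 + 9/10))*q = (q + 2/5)*q = (2/5 + q)*q = q*(2/5 + q))
P(-49)/(-4139) + k(-107, -195)/30546 = -120/(-4139) + ((1/5)*(-107)*(2 + 5*(-107)))/30546 = -120*(-1/4139) + ((1/5)*(-107)*(2 - 535))*(1/30546) = 120/4139 + ((1/5)*(-107)*(-533))*(1/30546) = 120/4139 + (57031/5)*(1/30546) = 120/4139 + 57031/152730 = 254378909/632149470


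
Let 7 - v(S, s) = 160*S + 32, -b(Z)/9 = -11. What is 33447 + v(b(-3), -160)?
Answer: 17582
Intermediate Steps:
b(Z) = 99 (b(Z) = -9*(-11) = 99)
v(S, s) = -25 - 160*S (v(S, s) = 7 - (160*S + 32) = 7 - (32 + 160*S) = 7 + (-32 - 160*S) = -25 - 160*S)
33447 + v(b(-3), -160) = 33447 + (-25 - 160*99) = 33447 + (-25 - 15840) = 33447 - 15865 = 17582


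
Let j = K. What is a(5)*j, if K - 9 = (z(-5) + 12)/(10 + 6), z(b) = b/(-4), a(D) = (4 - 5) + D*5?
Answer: 1887/8 ≈ 235.88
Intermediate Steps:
a(D) = -1 + 5*D
z(b) = -b/4 (z(b) = b*(-1/4) = -b/4)
K = 629/64 (K = 9 + (-1/4*(-5) + 12)/(10 + 6) = 9 + (5/4 + 12)/16 = 9 + (53/4)*(1/16) = 9 + 53/64 = 629/64 ≈ 9.8281)
j = 629/64 ≈ 9.8281
a(5)*j = (-1 + 5*5)*(629/64) = (-1 + 25)*(629/64) = 24*(629/64) = 1887/8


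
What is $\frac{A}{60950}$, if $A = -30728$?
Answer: $- \frac{668}{1325} \approx -0.50415$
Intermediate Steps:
$\frac{A}{60950} = - \frac{30728}{60950} = \left(-30728\right) \frac{1}{60950} = - \frac{668}{1325}$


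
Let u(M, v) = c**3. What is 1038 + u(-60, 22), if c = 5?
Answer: 1163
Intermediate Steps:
u(M, v) = 125 (u(M, v) = 5**3 = 125)
1038 + u(-60, 22) = 1038 + 125 = 1163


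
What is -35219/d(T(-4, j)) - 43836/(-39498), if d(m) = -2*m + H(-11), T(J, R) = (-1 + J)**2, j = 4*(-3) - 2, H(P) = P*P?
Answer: -231327951/467393 ≈ -494.93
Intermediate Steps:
H(P) = P**2
j = -14 (j = -12 - 2 = -14)
d(m) = 121 - 2*m (d(m) = -2*m + (-11)**2 = -2*m + 121 = 121 - 2*m)
-35219/d(T(-4, j)) - 43836/(-39498) = -35219/(121 - 2*(-1 - 4)**2) - 43836/(-39498) = -35219/(121 - 2*(-5)**2) - 43836*(-1/39498) = -35219/(121 - 2*25) + 7306/6583 = -35219/(121 - 50) + 7306/6583 = -35219/71 + 7306/6583 = -231327951/467393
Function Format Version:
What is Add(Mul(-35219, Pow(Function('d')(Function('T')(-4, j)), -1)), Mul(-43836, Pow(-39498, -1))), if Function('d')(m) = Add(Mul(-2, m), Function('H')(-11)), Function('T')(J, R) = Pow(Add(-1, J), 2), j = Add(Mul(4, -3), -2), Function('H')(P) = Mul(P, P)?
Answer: Rational(-231327951, 467393) ≈ -494.93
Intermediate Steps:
Function('H')(P) = Pow(P, 2)
j = -14 (j = Add(-12, -2) = -14)
Function('d')(m) = Add(121, Mul(-2, m)) (Function('d')(m) = Add(Mul(-2, m), Pow(-11, 2)) = Add(Mul(-2, m), 121) = Add(121, Mul(-2, m)))
Add(Mul(-35219, Pow(Function('d')(Function('T')(-4, j)), -1)), Mul(-43836, Pow(-39498, -1))) = Add(Mul(-35219, Pow(Add(121, Mul(-2, Pow(Add(-1, -4), 2))), -1)), Mul(-43836, Pow(-39498, -1))) = Add(Mul(-35219, Pow(Add(121, Mul(-2, Pow(-5, 2))), -1)), Mul(-43836, Rational(-1, 39498))) = Add(Mul(-35219, Pow(Add(121, Mul(-2, 25)), -1)), Rational(7306, 6583)) = Add(Mul(-35219, Pow(Add(121, -50), -1)), Rational(7306, 6583)) = Add(Mul(-35219, Pow(71, -1)), Rational(7306, 6583)) = Add(Mul(-35219, Rational(1, 71)), Rational(7306, 6583)) = Add(Rational(-35219, 71), Rational(7306, 6583)) = Rational(-231327951, 467393)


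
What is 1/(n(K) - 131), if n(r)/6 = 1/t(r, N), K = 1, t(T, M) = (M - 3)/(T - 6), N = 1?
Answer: -1/116 ≈ -0.0086207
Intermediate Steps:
t(T, M) = (-3 + M)/(-6 + T)
n(r) = 18 - 3*r (n(r) = 6/(((-3 + 1)/(-6 + r))) = 6/((-2/(-6 + r))) = 6*(3 - r/2) = 18 - 3*r)
1/(n(K) - 131) = 1/((18 - 3*1) - 131) = 1/((18 - 3) - 131) = 1/(15 - 131) = 1/(-116) = -1/116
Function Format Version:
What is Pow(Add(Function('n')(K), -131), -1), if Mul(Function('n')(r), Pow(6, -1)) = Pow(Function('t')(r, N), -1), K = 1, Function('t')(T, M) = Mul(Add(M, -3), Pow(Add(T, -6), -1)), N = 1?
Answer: Rational(-1, 116) ≈ -0.0086207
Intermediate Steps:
Function('t')(T, M) = Mul(Pow(Add(-6, T), -1), Add(-3, M)) (Function('t')(T, M) = Mul(Add(-3, M), Pow(Add(-6, T), -1)) = Mul(Pow(Add(-6, T), -1), Add(-3, M)))
Function('n')(r) = Add(18, Mul(-3, r)) (Function('n')(r) = Mul(6, Pow(Mul(Pow(Add(-6, r), -1), Add(-3, 1)), -1)) = Mul(6, Pow(Mul(Pow(Add(-6, r), -1), -2), -1)) = Mul(6, Pow(Mul(-2, Pow(Add(-6, r), -1)), -1)) = Mul(6, Add(3, Mul(Rational(-1, 2), r))) = Add(18, Mul(-3, r)))
Pow(Add(Function('n')(K), -131), -1) = Pow(Add(Add(18, Mul(-3, 1)), -131), -1) = Pow(Add(Add(18, -3), -131), -1) = Pow(Add(15, -131), -1) = Pow(-116, -1) = Rational(-1, 116)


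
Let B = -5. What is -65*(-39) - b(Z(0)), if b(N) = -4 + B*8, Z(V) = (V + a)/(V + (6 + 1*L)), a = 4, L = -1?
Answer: 2579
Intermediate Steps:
Z(V) = (4 + V)/(5 + V) (Z(V) = (V + 4)/(V + (6 + 1*(-1))) = (4 + V)/(V + (6 - 1)) = (4 + V)/(V + 5) = (4 + V)/(5 + V))
b(N) = -44 (b(N) = -4 - 5*8 = -4 - 40 = -44)
-65*(-39) - b(Z(0)) = -65*(-39) - 1*(-44) = 2535 + 44 = 2579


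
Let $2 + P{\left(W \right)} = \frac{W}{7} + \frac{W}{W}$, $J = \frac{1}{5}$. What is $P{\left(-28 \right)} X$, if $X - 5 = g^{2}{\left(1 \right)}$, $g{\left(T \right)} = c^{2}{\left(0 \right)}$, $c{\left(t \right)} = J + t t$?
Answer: $- \frac{3126}{125} \approx -25.008$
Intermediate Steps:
$J = \frac{1}{5} \approx 0.2$
$c{\left(t \right)} = \frac{1}{5} + t^{2}$ ($c{\left(t \right)} = \frac{1}{5} + t t = \frac{1}{5} + t^{2}$)
$g{\left(T \right)} = \frac{1}{25}$ ($g{\left(T \right)} = \left(\frac{1}{5} + 0^{2}\right)^{2} = \left(\frac{1}{5} + 0\right)^{2} = \left(\frac{1}{5}\right)^{2} = \frac{1}{25}$)
$P{\left(W \right)} = -1 + \frac{W}{7}$ ($P{\left(W \right)} = -2 + \left(\frac{W}{7} + \frac{W}{W}\right) = -2 + \left(W \frac{1}{7} + 1\right) = -2 + \left(\frac{W}{7} + 1\right) = -2 + \left(1 + \frac{W}{7}\right) = -1 + \frac{W}{7}$)
$X = \frac{3126}{625}$ ($X = 5 + \left(\frac{1}{25}\right)^{2} = 5 + \frac{1}{625} = \frac{3126}{625} \approx 5.0016$)
$P{\left(-28 \right)} X = \left(-1 + \frac{1}{7} \left(-28\right)\right) \frac{3126}{625} = \left(-1 - 4\right) \frac{3126}{625} = \left(-5\right) \frac{3126}{625} = - \frac{3126}{125}$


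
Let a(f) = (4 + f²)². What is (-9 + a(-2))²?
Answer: 3025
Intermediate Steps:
(-9 + a(-2))² = (-9 + (4 + (-2)²)²)² = (-9 + (4 + 4)²)² = (-9 + 8²)² = (-9 + 64)² = 55² = 3025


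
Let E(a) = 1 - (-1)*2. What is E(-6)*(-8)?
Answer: -24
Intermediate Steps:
E(a) = 3 (E(a) = 1 - 1*(-2) = 1 + 2 = 3)
E(-6)*(-8) = 3*(-8) = -24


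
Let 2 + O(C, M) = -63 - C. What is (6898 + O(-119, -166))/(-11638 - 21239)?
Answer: -6952/32877 ≈ -0.21145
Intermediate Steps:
O(C, M) = -65 - C (O(C, M) = -2 + (-63 - C) = -65 - C)
(6898 + O(-119, -166))/(-11638 - 21239) = (6898 + (-65 - 1*(-119)))/(-11638 - 21239) = (6898 + (-65 + 119))/(-32877) = (6898 + 54)*(-1/32877) = 6952*(-1/32877) = -6952/32877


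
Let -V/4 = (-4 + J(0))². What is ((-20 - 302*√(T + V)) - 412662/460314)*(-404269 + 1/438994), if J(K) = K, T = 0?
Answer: 94838314221206815/11226393562 + 214385771785080*I/219497 ≈ 8.4478e+6 + 9.7671e+8*I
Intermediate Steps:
V = -64 (V = -4*(-4 + 0)² = -4*(-4)² = -4*16 = -64)
((-20 - 302*√(T + V)) - 412662/460314)*(-404269 + 1/438994) = ((-20 - 302*√(0 - 64)) - 412662/460314)*(-404269 + 1/438994) = ((-20 - 2416*I) - 412662*1/460314)*(-404269 + 1/438994) = ((-20 - 2416*I) - 68777/76719)*(-177471665385/438994) = (-1603157/76719 - 2416*I)*(-177471665385/438994) = 94838314221206815/11226393562 + 214385771785080*I/219497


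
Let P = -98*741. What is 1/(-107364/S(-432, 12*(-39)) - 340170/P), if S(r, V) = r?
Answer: 435708/110326561 ≈ 0.0039493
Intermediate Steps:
P = -72618
1/(-107364/S(-432, 12*(-39)) - 340170/P) = 1/(-107364/(-432) - 340170/(-72618)) = 1/(-107364*(-1/432) - 340170*(-1/72618)) = 1/(8947/36 + 56695/12103) = 1/(110326561/435708) = 435708/110326561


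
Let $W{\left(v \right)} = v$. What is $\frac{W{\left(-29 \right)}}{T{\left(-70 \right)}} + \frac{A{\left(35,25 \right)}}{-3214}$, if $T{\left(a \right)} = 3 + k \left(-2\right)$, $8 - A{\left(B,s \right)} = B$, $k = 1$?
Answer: $- \frac{93179}{3214} \approx -28.992$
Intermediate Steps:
$A{\left(B,s \right)} = 8 - B$
$T{\left(a \right)} = 1$ ($T{\left(a \right)} = 3 + 1 \left(-2\right) = 3 - 2 = 1$)
$\frac{W{\left(-29 \right)}}{T{\left(-70 \right)}} + \frac{A{\left(35,25 \right)}}{-3214} = - \frac{29}{1} + \frac{8 - 35}{-3214} = \left(-29\right) 1 + \left(8 - 35\right) \left(- \frac{1}{3214}\right) = -29 - - \frac{27}{3214} = -29 + \frac{27}{3214} = - \frac{93179}{3214}$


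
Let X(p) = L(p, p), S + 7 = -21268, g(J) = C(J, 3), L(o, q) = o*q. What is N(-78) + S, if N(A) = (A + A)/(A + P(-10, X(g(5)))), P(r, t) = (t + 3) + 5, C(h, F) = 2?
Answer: -233999/11 ≈ -21273.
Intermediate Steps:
g(J) = 2
S = -21275 (S = -7 - 21268 = -21275)
X(p) = p² (X(p) = p*p = p²)
P(r, t) = 8 + t (P(r, t) = (3 + t) + 5 = 8 + t)
N(A) = 2*A/(12 + A) (N(A) = (A + A)/(A + (8 + 2²)) = (2*A)/(A + (8 + 4)) = (2*A)/(A + 12) = (2*A)/(12 + A) = 2*A/(12 + A))
N(-78) + S = 2*(-78)/(12 - 78) - 21275 = 2*(-78)/(-66) - 21275 = 2*(-78)*(-1/66) - 21275 = 26/11 - 21275 = -233999/11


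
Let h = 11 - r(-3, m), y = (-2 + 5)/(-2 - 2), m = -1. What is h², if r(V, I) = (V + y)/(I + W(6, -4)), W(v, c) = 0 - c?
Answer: 2401/16 ≈ 150.06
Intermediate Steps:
y = -¾ (y = 3/(-4) = 3*(-¼) = -¾ ≈ -0.75000)
W(v, c) = -c
r(V, I) = (-¾ + V)/(4 + I) (r(V, I) = (V - ¾)/(I - 1*(-4)) = (-¾ + V)/(I + 4) = (-¾ + V)/(4 + I))
h = 49/4 (h = 11 - (-¾ - 3)/(4 - 1) = 11 - (-15)/(3*4) = 11 - 1*(-5/4) = 11 + 5/4 = 49/4 ≈ 12.250)
h² = (49/4)² = 2401/16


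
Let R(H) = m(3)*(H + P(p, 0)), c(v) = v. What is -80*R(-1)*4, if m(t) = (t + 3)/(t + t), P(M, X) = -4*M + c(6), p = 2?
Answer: 960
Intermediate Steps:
P(M, X) = 6 - 4*M (P(M, X) = -4*M + 6 = 6 - 4*M)
m(t) = (3 + t)/(2*t) (m(t) = (3 + t)/((2*t)) = (3 + t)*(1/(2*t)) = (3 + t)/(2*t))
R(H) = -2 + H (R(H) = ((½)*(3 + 3)/3)*(H + (6 - 4*2)) = ((½)*(⅓)*6)*(H + (6 - 8)) = 1*(H - 2) = 1*(-2 + H) = -2 + H)
-80*R(-1)*4 = -80*(-2 - 1)*4 = -80*(-3)*4 = 240*4 = 960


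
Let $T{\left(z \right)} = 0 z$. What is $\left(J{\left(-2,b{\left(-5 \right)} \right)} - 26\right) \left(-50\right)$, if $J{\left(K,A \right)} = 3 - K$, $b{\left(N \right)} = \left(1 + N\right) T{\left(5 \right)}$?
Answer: $1050$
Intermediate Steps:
$T{\left(z \right)} = 0$
$b{\left(N \right)} = 0$ ($b{\left(N \right)} = \left(1 + N\right) 0 = 0$)
$\left(J{\left(-2,b{\left(-5 \right)} \right)} - 26\right) \left(-50\right) = \left(\left(3 - -2\right) - 26\right) \left(-50\right) = \left(\left(3 + 2\right) - 26\right) \left(-50\right) = \left(5 - 26\right) \left(-50\right) = \left(-21\right) \left(-50\right) = 1050$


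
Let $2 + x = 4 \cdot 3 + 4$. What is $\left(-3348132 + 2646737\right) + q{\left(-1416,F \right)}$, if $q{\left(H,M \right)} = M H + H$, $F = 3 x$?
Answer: $-762283$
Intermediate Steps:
$x = 14$ ($x = -2 + \left(4 \cdot 3 + 4\right) = -2 + \left(12 + 4\right) = -2 + 16 = 14$)
$F = 42$ ($F = 3 \cdot 14 = 42$)
$q{\left(H,M \right)} = H + H M$ ($q{\left(H,M \right)} = H M + H = H + H M$)
$\left(-3348132 + 2646737\right) + q{\left(-1416,F \right)} = \left(-3348132 + 2646737\right) - 1416 \left(1 + 42\right) = -701395 - 60888 = -762283$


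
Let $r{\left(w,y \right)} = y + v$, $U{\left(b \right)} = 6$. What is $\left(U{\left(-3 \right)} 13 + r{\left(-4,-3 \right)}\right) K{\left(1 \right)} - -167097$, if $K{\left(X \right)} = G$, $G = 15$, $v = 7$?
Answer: $168327$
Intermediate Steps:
$K{\left(X \right)} = 15$
$r{\left(w,y \right)} = 7 + y$ ($r{\left(w,y \right)} = y + 7 = 7 + y$)
$\left(U{\left(-3 \right)} 13 + r{\left(-4,-3 \right)}\right) K{\left(1 \right)} - -167097 = \left(6 \cdot 13 + \left(7 - 3\right)\right) 15 - -167097 = \left(78 + 4\right) 15 + 167097 = 82 \cdot 15 + 167097 = 1230 + 167097 = 168327$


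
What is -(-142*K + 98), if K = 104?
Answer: 14670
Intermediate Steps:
-(-142*K + 98) = -(-142*104 + 98) = -(-14768 + 98) = -1*(-14670) = 14670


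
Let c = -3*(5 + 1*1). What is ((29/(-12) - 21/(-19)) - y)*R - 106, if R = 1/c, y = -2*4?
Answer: -436549/4104 ≈ -106.37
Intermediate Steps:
y = -8
c = -18 (c = -3*(5 + 1) = -3*6 = -18)
R = -1/18 (R = 1/(-18) = -1/18 ≈ -0.055556)
((29/(-12) - 21/(-19)) - y)*R - 106 = ((29/(-12) - 21/(-19)) - 1*(-8))*(-1/18) - 106 = ((29*(-1/12) - 21*(-1/19)) + 8)*(-1/18) - 106 = ((-29/12 + 21/19) + 8)*(-1/18) - 106 = (-299/228 + 8)*(-1/18) - 106 = (1525/228)*(-1/18) - 106 = -1525/4104 - 106 = -436549/4104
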